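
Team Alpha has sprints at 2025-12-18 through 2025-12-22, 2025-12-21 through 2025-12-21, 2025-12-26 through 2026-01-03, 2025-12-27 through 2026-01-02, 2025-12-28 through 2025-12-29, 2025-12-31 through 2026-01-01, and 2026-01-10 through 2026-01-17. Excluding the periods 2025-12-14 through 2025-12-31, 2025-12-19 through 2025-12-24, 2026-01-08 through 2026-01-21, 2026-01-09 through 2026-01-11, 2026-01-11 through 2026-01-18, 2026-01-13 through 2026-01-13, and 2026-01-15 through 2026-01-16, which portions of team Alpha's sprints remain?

A, merged: 2025-12-18 through 2025-12-22, 2025-12-26 through 2026-01-03, 2026-01-10 through 2026-01-17.
B, merged: 2025-12-14 through 2025-12-31, 2026-01-08 through 2026-01-21.
2025-12-18 through 2025-12-22 lies entirely inside B → drops out.
2025-12-26 through 2026-01-03 with B removed leaves 2026-01-01 through 2026-01-03.
2026-01-10 through 2026-01-17 lies entirely inside B → drops out.

2026-01-01 through 2026-01-03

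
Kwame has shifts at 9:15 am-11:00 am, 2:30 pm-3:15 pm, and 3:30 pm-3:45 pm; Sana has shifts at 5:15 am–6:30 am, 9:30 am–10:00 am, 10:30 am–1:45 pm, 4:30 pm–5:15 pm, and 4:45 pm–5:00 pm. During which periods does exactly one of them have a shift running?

B, merged: 5:15 am–6:30 am, 9:30 am–10:00 am, 10:30 am–1:45 pm, 4:30 pm–5:15 pm.
A \ B = 9:15 am–9:30 am, 10:00 am–10:30 am, 2:30 pm–3:15 pm, 3:30 pm–3:45 pm.
B \ A = 5:15 am–6:30 am, 11:00 am–1:45 pm, 4:30 pm–5:15 pm.
Union of the two gives the symmetric difference.

5:15 am–6:30 am, 9:15 am–9:30 am, 10:00 am–10:30 am, 11:00 am–1:45 pm, 2:30 pm–3:15 pm, 3:30 pm–3:45 pm, 4:30 pm–5:15 pm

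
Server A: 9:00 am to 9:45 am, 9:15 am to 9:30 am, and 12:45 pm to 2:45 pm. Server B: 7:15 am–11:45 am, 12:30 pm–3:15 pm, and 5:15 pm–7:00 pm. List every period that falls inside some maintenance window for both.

9:00 am–9:45 am, 12:45 pm–2:45 pm

A, merged: 9:00 am–9:45 am, 12:45 pm–2:45 pm.
9:00 am–9:45 am overlaps B on 9:00 am–9:45 am.
12:45 pm–2:45 pm overlaps B on 12:45 pm–2:45 pm.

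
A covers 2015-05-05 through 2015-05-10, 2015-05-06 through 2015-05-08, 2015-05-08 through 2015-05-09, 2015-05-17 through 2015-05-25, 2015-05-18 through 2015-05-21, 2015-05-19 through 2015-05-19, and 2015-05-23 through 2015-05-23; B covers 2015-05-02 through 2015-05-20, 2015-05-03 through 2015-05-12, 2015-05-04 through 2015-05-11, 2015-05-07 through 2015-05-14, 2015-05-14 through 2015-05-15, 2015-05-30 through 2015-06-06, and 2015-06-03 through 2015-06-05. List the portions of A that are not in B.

2015-05-21 through 2015-05-25

A, merged: 2015-05-05 through 2015-05-10, 2015-05-17 through 2015-05-25.
B, merged: 2015-05-02 through 2015-05-20, 2015-05-30 through 2015-06-06.
2015-05-05 through 2015-05-10 lies entirely inside B → drops out.
2015-05-17 through 2015-05-25 with B removed leaves 2015-05-21 through 2015-05-25.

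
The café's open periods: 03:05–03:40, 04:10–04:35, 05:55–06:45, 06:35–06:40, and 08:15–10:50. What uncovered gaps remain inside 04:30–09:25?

Covered (merged): 03:05–03:40, 04:10–04:35, 05:55–06:45, 08:15–10:50.
Complement within 04:30–09:25: 04:35–05:55, 06:45–08:15.

04:35–05:55, 06:45–08:15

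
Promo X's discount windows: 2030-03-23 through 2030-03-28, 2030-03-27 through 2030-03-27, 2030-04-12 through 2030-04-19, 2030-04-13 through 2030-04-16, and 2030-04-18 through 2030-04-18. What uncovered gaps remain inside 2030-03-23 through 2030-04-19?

2030-03-29 through 2030-04-11

The merged coverage is 2030-03-23 through 2030-03-28, 2030-04-12 through 2030-04-19.
Uncovered inside 2030-03-23 through 2030-04-19: 2030-03-29 through 2030-04-11.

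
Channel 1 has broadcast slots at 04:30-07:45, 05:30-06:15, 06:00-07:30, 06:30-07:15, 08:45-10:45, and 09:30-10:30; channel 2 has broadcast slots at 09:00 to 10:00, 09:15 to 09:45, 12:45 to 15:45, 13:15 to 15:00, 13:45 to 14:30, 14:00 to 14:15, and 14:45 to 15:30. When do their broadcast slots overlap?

A, merged: 04:30-07:45, 08:45-10:45.
B, merged: 09:00-10:00, 12:45-15:45.
04:30-07:45: no overlap with the second set.
08:45-10:45 meets the second set on 09:00-10:00.

09:00-10:00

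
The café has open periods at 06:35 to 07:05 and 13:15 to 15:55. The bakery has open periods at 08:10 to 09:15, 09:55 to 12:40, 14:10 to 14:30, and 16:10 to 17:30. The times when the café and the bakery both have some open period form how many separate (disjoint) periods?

A ∩ B = 14:10-14:30.
That is 1 disjoint piece.

1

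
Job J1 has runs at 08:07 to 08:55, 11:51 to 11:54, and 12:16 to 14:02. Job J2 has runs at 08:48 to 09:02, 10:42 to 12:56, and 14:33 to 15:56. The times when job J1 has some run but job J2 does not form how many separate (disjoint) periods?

A \ B = 08:07–08:48, 12:56–14:02.
That is 2 disjoint pieces.

2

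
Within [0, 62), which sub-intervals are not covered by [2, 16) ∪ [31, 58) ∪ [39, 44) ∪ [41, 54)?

[0, 2) ∪ [16, 31) ∪ [58, 62)

After merging, the occupied span is [2, 16), [31, 58).
Uncovered inside [0, 62): [0, 2), [16, 31), [58, 62).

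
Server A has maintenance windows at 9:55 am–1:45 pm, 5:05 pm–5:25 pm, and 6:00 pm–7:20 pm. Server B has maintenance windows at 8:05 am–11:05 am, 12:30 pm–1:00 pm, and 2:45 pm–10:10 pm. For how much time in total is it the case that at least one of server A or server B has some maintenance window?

13 h 5 min

A ∪ B = 8:05 am-1:45 pm, 2:45 pm-10:10 pm.
Total: 5 h 40 min + 7 h 25 min = 13 h 5 min.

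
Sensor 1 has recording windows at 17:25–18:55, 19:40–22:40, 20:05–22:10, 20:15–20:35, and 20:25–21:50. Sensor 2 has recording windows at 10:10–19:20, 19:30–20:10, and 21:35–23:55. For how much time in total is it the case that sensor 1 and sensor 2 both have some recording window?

3 h 5 min

A, merged: 17:25–18:55, 19:40–22:40.
A ∩ B = 17:25–18:55, 19:40–20:10, 21:35–22:40.
Total: 1 h 30 min + 30 min + 1 h 5 min = 3 h 5 min.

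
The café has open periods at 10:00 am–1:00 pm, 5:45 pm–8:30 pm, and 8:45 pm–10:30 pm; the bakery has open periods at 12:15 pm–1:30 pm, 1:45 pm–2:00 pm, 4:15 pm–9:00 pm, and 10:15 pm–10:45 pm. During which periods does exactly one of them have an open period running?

10:00 am-12:15 pm, 1:00 pm-1:30 pm, 1:45 pm-2:00 pm, 4:15 pm-5:45 pm, 8:30 pm-8:45 pm, 9:00 pm-10:15 pm, 10:30 pm-10:45 pm

A but not B: 10:00 am-12:15 pm, 9:00 pm-10:15 pm.
B but not A: 1:00 pm-1:30 pm, 1:45 pm-2:00 pm, 4:15 pm-5:45 pm, 8:30 pm-8:45 pm, 10:30 pm-10:45 pm.
Combining gives A △ B.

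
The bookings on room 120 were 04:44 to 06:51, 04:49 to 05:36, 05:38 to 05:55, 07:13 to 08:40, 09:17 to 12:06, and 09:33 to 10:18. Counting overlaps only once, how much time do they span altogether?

Merged: 04:44–06:51, 07:13–08:40, 09:17–12:06.
Lengths: 2 h 7 min + 1 h 27 min + 2 h 49 min = 6 h 23 min.

6 h 23 min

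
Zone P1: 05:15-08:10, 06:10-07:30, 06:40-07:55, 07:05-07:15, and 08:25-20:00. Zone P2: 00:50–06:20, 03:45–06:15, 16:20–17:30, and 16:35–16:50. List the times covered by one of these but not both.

Merge the first list: 05:15–08:10, 08:25–20:00.
Merge the second list: 00:50–06:20, 16:20–17:30.
A but not B: 06:20–08:10, 08:25–16:20, 17:30–20:00.
B but not A: 00:50–05:15.
Combining gives A △ B.

00:50–05:15, 06:20–08:10, 08:25–16:20, 17:30–20:00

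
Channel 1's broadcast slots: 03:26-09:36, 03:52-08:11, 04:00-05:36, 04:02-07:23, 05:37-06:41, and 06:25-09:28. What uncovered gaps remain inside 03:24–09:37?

03:24-03:26, 09:36-09:37

The merged coverage is 03:26-09:36.
Complement within 03:24-09:37: 03:24-03:26, 09:36-09:37.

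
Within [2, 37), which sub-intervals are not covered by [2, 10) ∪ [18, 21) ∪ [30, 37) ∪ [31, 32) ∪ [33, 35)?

After merging, the occupied span is [2, 10), [18, 21), [30, 37).
Gaps within [2, 37): [10, 18), [21, 30).

[10, 18) ∪ [21, 30)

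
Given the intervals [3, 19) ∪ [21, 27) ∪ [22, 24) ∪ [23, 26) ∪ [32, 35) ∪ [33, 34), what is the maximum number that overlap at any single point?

3

Sweep endpoints in order; track running count of active intervals.
Peak of 3 reached at 23.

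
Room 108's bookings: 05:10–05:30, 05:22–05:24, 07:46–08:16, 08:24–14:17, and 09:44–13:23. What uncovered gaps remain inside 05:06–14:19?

05:06-05:10, 05:30-07:46, 08:16-08:24, 14:17-14:19

Covered (merged): 05:10-05:30, 07:46-08:16, 08:24-14:17.
Gaps within 05:06-14:19: 05:06-05:10, 05:30-07:46, 08:16-08:24, 14:17-14:19.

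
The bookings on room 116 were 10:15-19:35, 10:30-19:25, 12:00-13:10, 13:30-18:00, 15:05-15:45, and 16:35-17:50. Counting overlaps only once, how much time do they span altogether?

9 h 20 min

Merged: 10:15-19:35.
Length: 9 h 20 min.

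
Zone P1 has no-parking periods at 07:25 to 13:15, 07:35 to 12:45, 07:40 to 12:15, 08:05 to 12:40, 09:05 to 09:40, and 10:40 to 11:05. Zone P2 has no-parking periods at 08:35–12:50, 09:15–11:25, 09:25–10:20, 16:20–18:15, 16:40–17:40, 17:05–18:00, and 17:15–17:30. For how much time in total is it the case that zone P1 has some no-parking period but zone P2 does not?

A, merged: 07:25–13:15.
B, merged: 08:35–12:50, 16:20–18:15.
A \ B = 07:25–08:35, 12:50–13:15.
Total: 1 h 10 min + 25 min = 1 h 35 min.

1 h 35 min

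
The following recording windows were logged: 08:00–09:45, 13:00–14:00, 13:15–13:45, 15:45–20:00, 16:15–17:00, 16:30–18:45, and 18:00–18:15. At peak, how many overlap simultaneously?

Walk the sorted start/end points keeping a running depth.
The depth first hits 3 at 16:30.

3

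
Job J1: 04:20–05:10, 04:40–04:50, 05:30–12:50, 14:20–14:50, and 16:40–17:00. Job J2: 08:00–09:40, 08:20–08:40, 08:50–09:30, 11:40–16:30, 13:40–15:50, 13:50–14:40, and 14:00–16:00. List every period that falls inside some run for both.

08:00-09:40, 11:40-12:50, 14:20-14:50

First set merges to 04:20-05:10, 05:30-12:50, 14:20-14:50, 16:40-17:00.
Second set merges to 08:00-09:40, 11:40-16:30.
04:20-05:10 falls entirely outside B.
05:30-12:50 overlaps B on 08:00-09:40, 11:40-12:50.
14:20-14:50 overlaps B on 14:20-14:50.
16:40-17:00 falls entirely outside B.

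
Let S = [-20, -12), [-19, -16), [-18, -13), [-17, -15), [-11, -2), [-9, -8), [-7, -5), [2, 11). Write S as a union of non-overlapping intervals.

[-19, -16) overlaps/touches [-20, -12) → extend to [-20, -12).
[-18, -13) overlaps/touches [-20, -12) → extend to [-20, -12).
[-17, -15) overlaps/touches [-20, -12) → extend to [-20, -12).
[-11, -2) is disjoint → start new block.
[-9, -8) overlaps/touches [-11, -2) → extend to [-11, -2).
[-7, -5) overlaps/touches [-11, -2) → extend to [-11, -2).
[2, 11) is disjoint → start new block.

[-20, -12) ∪ [-11, -2) ∪ [2, 11)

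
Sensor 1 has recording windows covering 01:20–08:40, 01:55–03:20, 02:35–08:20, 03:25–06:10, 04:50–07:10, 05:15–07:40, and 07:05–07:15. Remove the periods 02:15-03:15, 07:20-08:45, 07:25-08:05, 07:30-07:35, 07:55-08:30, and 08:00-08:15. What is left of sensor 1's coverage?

A, merged: 01:20–08:40.
B, merged: 02:15–03:15, 07:20–08:45.
01:20–08:40 with B removed leaves 01:20–02:15, 03:15–07:20.

01:20–02:15, 03:15–07:20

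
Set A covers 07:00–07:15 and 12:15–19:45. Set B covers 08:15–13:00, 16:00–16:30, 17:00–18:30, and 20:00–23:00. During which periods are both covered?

07:00–07:15 meets no B interval.
12:15–19:45 ∩ B → 12:15–13:00, 16:00–16:30, 17:00–18:30.

12:15–13:00, 16:00–16:30, 17:00–18:30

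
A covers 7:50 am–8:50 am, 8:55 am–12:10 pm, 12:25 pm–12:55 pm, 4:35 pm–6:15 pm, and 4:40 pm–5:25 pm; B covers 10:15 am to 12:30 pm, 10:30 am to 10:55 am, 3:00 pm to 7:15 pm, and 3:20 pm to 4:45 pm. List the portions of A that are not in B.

Merge the first list: 7:50 am–8:50 am, 8:55 am–12:10 pm, 12:25 pm–12:55 pm, 4:35 pm–6:15 pm.
Merge the second list: 10:15 am–12:30 pm, 3:00 pm–7:15 pm.
7:50 am–8:50 am: nothing removed.
8:55 am–12:10 pm \ B = 8:55 am–10:15 am.
12:25 pm–12:55 pm \ B = 12:30 pm–12:55 pm.
4:35 pm–6:15 pm: entirely removed.

7:50 am–8:50 am, 8:55 am–10:15 am, 12:30 pm–12:55 pm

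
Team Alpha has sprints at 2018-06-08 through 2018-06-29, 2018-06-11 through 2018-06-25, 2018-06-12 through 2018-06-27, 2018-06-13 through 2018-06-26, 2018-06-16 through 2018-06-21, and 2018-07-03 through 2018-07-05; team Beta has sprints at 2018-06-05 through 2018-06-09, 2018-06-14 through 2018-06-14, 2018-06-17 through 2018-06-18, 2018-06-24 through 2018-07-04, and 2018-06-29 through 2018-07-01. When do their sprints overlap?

2018-06-08 through 2018-06-09, 2018-06-14 through 2018-06-14, 2018-06-17 through 2018-06-18, 2018-06-24 through 2018-06-29, 2018-07-03 through 2018-07-04

Merge the first list: 2018-06-08 through 2018-06-29, 2018-07-03 through 2018-07-05.
Merge the second list: 2018-06-05 through 2018-06-09, 2018-06-14 through 2018-06-14, 2018-06-17 through 2018-06-18, 2018-06-24 through 2018-07-04.
2018-06-08 through 2018-06-29 meets the second set on 2018-06-08 through 2018-06-09, 2018-06-14 through 2018-06-14, 2018-06-17 through 2018-06-18, 2018-06-24 through 2018-06-29.
2018-07-03 through 2018-07-05 meets the second set on 2018-07-03 through 2018-07-04.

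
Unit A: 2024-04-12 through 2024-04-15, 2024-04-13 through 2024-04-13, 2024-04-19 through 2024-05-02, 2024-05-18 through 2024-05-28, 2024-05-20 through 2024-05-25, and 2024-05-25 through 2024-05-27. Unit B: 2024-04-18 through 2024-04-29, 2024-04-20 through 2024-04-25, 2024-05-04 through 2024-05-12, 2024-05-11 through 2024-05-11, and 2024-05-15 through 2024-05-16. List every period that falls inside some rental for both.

2024-04-19 through 2024-04-29

A, merged: 2024-04-12 through 2024-04-15, 2024-04-19 through 2024-05-02, 2024-05-18 through 2024-05-28.
B, merged: 2024-04-18 through 2024-04-29, 2024-05-04 through 2024-05-12, 2024-05-15 through 2024-05-16.
2024-04-12 through 2024-04-15: no overlap with the second set.
2024-04-19 through 2024-05-02 meets the second set on 2024-04-19 through 2024-04-29.
2024-05-18 through 2024-05-28: no overlap with the second set.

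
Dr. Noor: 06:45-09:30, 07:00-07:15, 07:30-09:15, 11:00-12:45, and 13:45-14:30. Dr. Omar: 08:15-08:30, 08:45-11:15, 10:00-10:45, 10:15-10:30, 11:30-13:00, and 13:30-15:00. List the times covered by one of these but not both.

06:45–08:15, 08:30–08:45, 09:30–11:00, 11:15–11:30, 12:45–13:00, 13:30–13:45, 14:30–15:00

Merge the first list: 06:45–09:30, 11:00–12:45, 13:45–14:30.
Merge the second list: 08:15–08:30, 08:45–11:15, 11:30–13:00, 13:30–15:00.
Only in the first: 06:45–08:15, 08:30–08:45, 11:15–11:30.
Only in the second: 09:30–11:00, 12:45–13:00, 13:30–13:45, 14:30–15:00.
Together these are the periods covered by exactly one.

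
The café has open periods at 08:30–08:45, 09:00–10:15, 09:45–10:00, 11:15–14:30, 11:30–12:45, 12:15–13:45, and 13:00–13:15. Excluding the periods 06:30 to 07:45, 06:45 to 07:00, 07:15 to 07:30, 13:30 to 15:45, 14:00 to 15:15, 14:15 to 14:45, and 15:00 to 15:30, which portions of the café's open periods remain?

08:30–08:45, 09:00–10:15, 11:15–13:30

First set merges to 08:30–08:45, 09:00–10:15, 11:15–14:30.
Second set merges to 06:30–07:45, 13:30–15:45.
08:30–08:45 is untouched.
09:00–10:15 is untouched.
11:15–14:30 with B removed leaves 11:15–13:30.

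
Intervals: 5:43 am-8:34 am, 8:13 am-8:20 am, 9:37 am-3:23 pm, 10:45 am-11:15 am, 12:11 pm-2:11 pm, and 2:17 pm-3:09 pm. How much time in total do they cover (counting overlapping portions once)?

Merged: 5:43 am-8:34 am, 9:37 am-3:23 pm.
Lengths: 2 h 51 min + 5 h 46 min = 8 h 37 min.

8 h 37 min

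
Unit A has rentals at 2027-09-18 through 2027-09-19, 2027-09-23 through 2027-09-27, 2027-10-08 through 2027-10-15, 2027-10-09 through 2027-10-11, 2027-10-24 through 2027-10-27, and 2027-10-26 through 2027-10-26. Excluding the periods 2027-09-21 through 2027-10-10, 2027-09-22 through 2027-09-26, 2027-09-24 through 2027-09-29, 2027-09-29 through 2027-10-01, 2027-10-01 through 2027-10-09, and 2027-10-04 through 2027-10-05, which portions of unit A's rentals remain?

2027-09-18 through 2027-09-19, 2027-10-11 through 2027-10-15, 2027-10-24 through 2027-10-27

First set merges to 2027-09-18 through 2027-09-19, 2027-09-23 through 2027-09-27, 2027-10-08 through 2027-10-15, 2027-10-24 through 2027-10-27.
Second set merges to 2027-09-21 through 2027-10-10.
2027-09-18 through 2027-09-19: no B overlap → unchanged.
2027-09-23 through 2027-09-27: fully covered by B → removed.
2027-10-08 through 2027-10-15 minus B → 2027-10-11 through 2027-10-15.
2027-10-24 through 2027-10-27: no B overlap → unchanged.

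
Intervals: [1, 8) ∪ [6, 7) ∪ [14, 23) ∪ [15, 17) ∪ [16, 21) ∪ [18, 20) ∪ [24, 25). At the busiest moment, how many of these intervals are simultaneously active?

3

Sweep endpoints in order; track running count of active intervals.
Peak of 3 reached at 16.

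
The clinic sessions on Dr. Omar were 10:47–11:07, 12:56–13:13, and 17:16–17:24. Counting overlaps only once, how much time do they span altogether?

Merged: 10:47-11:07, 12:56-13:13, 17:16-17:24.
Lengths: 20 min + 17 min + 8 min = 45 min.

45 min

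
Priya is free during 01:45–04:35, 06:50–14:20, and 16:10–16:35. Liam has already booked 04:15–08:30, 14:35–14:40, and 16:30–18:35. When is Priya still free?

01:45–04:15, 08:30–14:20, 16:10–16:30

01:45–04:35 \ B = 01:45–04:15.
06:50–14:20 \ B = 08:30–14:20.
16:10–16:35 \ B = 16:10–16:30.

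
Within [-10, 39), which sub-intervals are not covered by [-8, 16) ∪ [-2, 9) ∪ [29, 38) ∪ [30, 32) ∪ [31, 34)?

After merging, the occupied span is [-8, 16), [29, 38).
Complement within [-10, 39): [-10, -8), [16, 29), [38, 39).

[-10, -8) ∪ [16, 29) ∪ [38, 39)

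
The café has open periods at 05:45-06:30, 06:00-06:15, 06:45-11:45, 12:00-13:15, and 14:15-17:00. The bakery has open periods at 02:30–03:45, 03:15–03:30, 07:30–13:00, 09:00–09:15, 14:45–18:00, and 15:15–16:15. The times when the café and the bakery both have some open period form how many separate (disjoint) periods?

3

First set merges to 05:45–06:30, 06:45–11:45, 12:00–13:15, 14:15–17:00.
Second set merges to 02:30–03:45, 07:30–13:00, 14:45–18:00.
A ∩ B = 07:30–11:45, 12:00–13:00, 14:45–17:00.
That is 3 disjoint pieces.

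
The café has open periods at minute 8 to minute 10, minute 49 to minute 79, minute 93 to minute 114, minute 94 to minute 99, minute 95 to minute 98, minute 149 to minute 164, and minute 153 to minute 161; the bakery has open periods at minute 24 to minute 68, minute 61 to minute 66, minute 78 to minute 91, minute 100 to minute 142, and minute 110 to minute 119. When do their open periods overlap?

minute 49 to minute 68, minute 78 to minute 79, minute 100 to minute 114

Merge the first list: minute 8 to minute 10, minute 49 to minute 79, minute 93 to minute 114, minute 149 to minute 164.
Merge the second list: minute 24 to minute 68, minute 78 to minute 91, minute 100 to minute 142.
minute 8 to minute 10 falls entirely outside B.
minute 49 to minute 79 overlaps B on minute 49 to minute 68, minute 78 to minute 79.
minute 93 to minute 114 overlaps B on minute 100 to minute 114.
minute 149 to minute 164 falls entirely outside B.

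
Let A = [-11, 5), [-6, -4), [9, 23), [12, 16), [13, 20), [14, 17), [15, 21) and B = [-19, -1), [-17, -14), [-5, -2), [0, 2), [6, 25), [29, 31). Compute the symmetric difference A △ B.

[-19, -11) ∪ [-1, 0) ∪ [2, 5) ∪ [6, 9) ∪ [23, 25) ∪ [29, 31)

First set merges to [-11, 5), [9, 23).
Second set merges to [-19, -1), [0, 2), [6, 25), [29, 31).
A but not B: [-1, 0), [2, 5).
B but not A: [-19, -11), [6, 9), [23, 25), [29, 31).
Combining gives A △ B.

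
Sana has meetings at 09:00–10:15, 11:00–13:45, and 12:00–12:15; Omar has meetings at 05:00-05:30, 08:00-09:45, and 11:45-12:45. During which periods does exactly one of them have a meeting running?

05:00-05:30, 08:00-09:00, 09:45-10:15, 11:00-11:45, 12:45-13:45

First set merges to 09:00-10:15, 11:00-13:45.
A \ B = 09:45-10:15, 11:00-11:45, 12:45-13:45.
B \ A = 05:00-05:30, 08:00-09:00.
Union of the two gives the symmetric difference.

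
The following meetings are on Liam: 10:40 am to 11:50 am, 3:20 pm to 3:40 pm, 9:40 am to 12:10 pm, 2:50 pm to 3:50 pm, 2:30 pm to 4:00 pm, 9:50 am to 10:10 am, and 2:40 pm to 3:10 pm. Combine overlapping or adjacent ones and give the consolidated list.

9:40 am–12:10 pm, 2:30 pm–4:00 pm

Sort by start: 9:40 am–12:10 pm, 9:50 am–10:10 am, 10:40 am–11:50 am, 2:30 pm–4:00 pm, 2:40 pm–3:10 pm, 2:50 pm–3:50 pm, 3:20 pm–3:40 pm.
9:50 am–10:10 am overlaps/touches 9:40 am–12:10 pm → extend to 9:40 am–12:10 pm.
10:40 am–11:50 am overlaps/touches 9:40 am–12:10 pm → extend to 9:40 am–12:10 pm.
2:30 pm–4:00 pm is disjoint → start new block.
2:40 pm–3:10 pm overlaps/touches 2:30 pm–4:00 pm → extend to 2:30 pm–4:00 pm.
2:50 pm–3:50 pm overlaps/touches 2:30 pm–4:00 pm → extend to 2:30 pm–4:00 pm.
3:20 pm–3:40 pm overlaps/touches 2:30 pm–4:00 pm → extend to 2:30 pm–4:00 pm.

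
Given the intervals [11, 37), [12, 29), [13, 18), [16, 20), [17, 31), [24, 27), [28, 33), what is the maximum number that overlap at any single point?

5

At 17, 5 of the intervals are simultaneously active.
No point has more.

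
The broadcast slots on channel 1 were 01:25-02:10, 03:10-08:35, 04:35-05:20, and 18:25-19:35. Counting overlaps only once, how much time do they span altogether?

7 h 20 min

Merged: 01:25-02:10, 03:10-08:35, 18:25-19:35.
Lengths: 45 min + 5 h 25 min + 1 h 10 min = 7 h 20 min.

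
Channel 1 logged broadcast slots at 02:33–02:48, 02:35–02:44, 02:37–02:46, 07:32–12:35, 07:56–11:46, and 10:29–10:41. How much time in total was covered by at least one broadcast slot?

Merged: 02:33–02:48, 07:32–12:35.
Lengths: 15 min + 5 h 3 min = 5 h 18 min.

5 h 18 min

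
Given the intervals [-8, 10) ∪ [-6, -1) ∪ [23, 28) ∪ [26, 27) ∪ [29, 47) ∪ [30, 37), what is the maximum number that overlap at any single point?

Sweep endpoints in order; track running count of active intervals.
Peak of 2 reached at -6.

2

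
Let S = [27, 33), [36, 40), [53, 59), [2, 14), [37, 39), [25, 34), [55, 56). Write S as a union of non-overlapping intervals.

Sort by start: [2, 14), [25, 34), [27, 33), [36, 40), [37, 39), [53, 59), [55, 56).
[25, 34) is disjoint → start new block.
[27, 33) overlaps/touches [25, 34) → extend to [25, 34).
[36, 40) is disjoint → start new block.
[37, 39) overlaps/touches [36, 40) → extend to [36, 40).
[53, 59) is disjoint → start new block.
[55, 56) overlaps/touches [53, 59) → extend to [53, 59).

[2, 14) ∪ [25, 34) ∪ [36, 40) ∪ [53, 59)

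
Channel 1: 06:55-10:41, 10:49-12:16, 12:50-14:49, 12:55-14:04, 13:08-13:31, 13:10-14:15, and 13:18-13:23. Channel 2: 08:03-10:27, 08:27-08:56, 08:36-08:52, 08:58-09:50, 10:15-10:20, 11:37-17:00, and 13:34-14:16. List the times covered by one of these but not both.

06:55-08:03, 10:27-10:41, 10:49-11:37, 12:16-12:50, 14:49-17:00

A, merged: 06:55-10:41, 10:49-12:16, 12:50-14:49.
B, merged: 08:03-10:27, 11:37-17:00.
A but not B: 06:55-08:03, 10:27-10:41, 10:49-11:37.
B but not A: 12:16-12:50, 14:49-17:00.
Combining gives A △ B.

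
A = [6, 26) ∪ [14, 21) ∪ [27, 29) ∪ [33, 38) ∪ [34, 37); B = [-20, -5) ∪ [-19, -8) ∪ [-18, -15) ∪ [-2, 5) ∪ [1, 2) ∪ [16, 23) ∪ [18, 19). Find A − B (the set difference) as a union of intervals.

First set merges to [6, 26), [27, 29), [33, 38).
Second set merges to [-20, -5), [-2, 5), [16, 23).
[6, 26) minus B → [6, 16), [23, 26).
[27, 29): no B overlap → unchanged.
[33, 38): no B overlap → unchanged.

[6, 16) ∪ [23, 26) ∪ [27, 29) ∪ [33, 38)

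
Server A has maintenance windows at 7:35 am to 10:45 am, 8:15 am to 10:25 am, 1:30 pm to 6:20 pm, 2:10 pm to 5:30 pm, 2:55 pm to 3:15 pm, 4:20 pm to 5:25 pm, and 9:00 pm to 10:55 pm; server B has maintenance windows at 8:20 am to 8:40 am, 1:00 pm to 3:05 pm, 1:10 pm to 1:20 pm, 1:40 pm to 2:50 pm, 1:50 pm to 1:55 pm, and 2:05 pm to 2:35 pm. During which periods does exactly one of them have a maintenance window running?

7:35 am–8:20 am, 8:40 am–10:45 am, 1:00 pm–1:30 pm, 3:05 pm–6:20 pm, 9:00 pm–10:55 pm

A, merged: 7:35 am–10:45 am, 1:30 pm–6:20 pm, 9:00 pm–10:55 pm.
B, merged: 8:20 am–8:40 am, 1:00 pm–3:05 pm.
A \ B = 7:35 am–8:20 am, 8:40 am–10:45 am, 3:05 pm–6:20 pm, 9:00 pm–10:55 pm.
B \ A = 1:00 pm–1:30 pm.
Union of the two gives the symmetric difference.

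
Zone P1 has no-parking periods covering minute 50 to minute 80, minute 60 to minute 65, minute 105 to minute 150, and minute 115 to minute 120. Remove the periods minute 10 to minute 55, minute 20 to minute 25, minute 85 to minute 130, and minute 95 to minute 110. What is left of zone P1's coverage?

minute 55 to minute 80, minute 130 to minute 150

First set merges to minute 50 to minute 80, minute 105 to minute 150.
Second set merges to minute 10 to minute 55, minute 85 to minute 130.
minute 50 to minute 80 with B removed leaves minute 55 to minute 80.
minute 105 to minute 150 with B removed leaves minute 130 to minute 150.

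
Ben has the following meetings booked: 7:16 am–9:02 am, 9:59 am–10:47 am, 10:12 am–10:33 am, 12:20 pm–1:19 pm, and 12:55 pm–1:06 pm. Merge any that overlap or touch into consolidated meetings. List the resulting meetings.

7:16 am–9:02 am, 9:59 am–10:47 am, 12:20 pm–1:19 pm

9:59 am–10:47 am is disjoint → start new block.
10:12 am–10:33 am overlaps/touches 9:59 am–10:47 am → extend to 9:59 am–10:47 am.
12:20 pm–1:19 pm is disjoint → start new block.
12:55 pm–1:06 pm overlaps/touches 12:20 pm–1:19 pm → extend to 12:20 pm–1:19 pm.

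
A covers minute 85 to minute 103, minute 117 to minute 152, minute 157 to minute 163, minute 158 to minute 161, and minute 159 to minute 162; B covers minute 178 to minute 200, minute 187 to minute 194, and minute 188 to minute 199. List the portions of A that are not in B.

minute 85 to minute 103, minute 117 to minute 152, minute 157 to minute 163

First set merges to minute 85 to minute 103, minute 117 to minute 152, minute 157 to minute 163.
Second set merges to minute 178 to minute 200.
minute 85 to minute 103 is untouched.
minute 117 to minute 152 is untouched.
minute 157 to minute 163 is untouched.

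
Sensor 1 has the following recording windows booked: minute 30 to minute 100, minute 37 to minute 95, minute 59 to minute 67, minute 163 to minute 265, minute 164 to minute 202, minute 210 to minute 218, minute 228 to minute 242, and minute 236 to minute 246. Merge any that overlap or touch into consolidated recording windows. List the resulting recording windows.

minute 37 to minute 95 overlaps/touches minute 30 to minute 100 → extend to minute 30 to minute 100.
minute 59 to minute 67 overlaps/touches minute 30 to minute 100 → extend to minute 30 to minute 100.
minute 163 to minute 265 is disjoint → start new block.
minute 164 to minute 202 overlaps/touches minute 163 to minute 265 → extend to minute 163 to minute 265.
minute 210 to minute 218 overlaps/touches minute 163 to minute 265 → extend to minute 163 to minute 265.
minute 228 to minute 242 overlaps/touches minute 163 to minute 265 → extend to minute 163 to minute 265.
minute 236 to minute 246 overlaps/touches minute 163 to minute 265 → extend to minute 163 to minute 265.

minute 30 to minute 100, minute 163 to minute 265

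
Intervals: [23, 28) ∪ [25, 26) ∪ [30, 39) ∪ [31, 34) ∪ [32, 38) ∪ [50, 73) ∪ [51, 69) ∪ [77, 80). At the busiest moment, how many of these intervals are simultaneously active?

3

Walk the sorted start/end points keeping a running depth.
The depth first hits 3 at 32.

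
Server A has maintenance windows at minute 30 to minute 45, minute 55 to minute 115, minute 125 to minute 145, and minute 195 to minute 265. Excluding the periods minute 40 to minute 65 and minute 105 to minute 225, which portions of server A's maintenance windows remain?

minute 30 to minute 40, minute 65 to minute 105, minute 225 to minute 265

minute 30 to minute 45 minus B → minute 30 to minute 40.
minute 55 to minute 115 minus B → minute 65 to minute 105.
minute 125 to minute 145: fully covered by B → removed.
minute 195 to minute 265 minus B → minute 225 to minute 265.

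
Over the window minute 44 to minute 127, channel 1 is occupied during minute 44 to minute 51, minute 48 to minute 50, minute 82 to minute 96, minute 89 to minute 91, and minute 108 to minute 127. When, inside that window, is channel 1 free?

After merging, the occupied span is minute 44 to minute 51, minute 82 to minute 96, minute 108 to minute 127.
Gaps within minute 44 to minute 127: minute 51 to minute 82, minute 96 to minute 108.

minute 51 to minute 82, minute 96 to minute 108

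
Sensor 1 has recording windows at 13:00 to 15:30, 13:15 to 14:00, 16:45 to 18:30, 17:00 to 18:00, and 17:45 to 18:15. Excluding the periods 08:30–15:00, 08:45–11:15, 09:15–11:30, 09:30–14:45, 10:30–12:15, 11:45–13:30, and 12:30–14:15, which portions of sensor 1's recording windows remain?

15:00–15:30, 16:45–18:30

First set merges to 13:00–15:30, 16:45–18:30.
Second set merges to 08:30–15:00.
13:00–15:30 minus B → 15:00–15:30.
16:45–18:30: no B overlap → unchanged.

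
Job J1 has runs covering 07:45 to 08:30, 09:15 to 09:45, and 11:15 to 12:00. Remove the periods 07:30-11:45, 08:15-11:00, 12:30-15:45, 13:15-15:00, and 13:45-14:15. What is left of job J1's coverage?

Second set merges to 07:30–11:45, 12:30–15:45.
07:45–08:30: entirely removed.
09:15–09:45: entirely removed.
11:15–12:00 \ B = 11:45–12:00.

11:45–12:00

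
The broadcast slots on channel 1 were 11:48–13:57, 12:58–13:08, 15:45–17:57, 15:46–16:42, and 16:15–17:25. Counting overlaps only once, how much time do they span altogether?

4 h 21 min

Merged: 11:48-13:57, 15:45-17:57.
Lengths: 2 h 9 min + 2 h 12 min = 4 h 21 min.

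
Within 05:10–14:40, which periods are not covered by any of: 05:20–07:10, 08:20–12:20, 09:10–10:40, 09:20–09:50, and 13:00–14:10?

05:10–05:20, 07:10–08:20, 12:20–13:00, 14:10–14:40

The merged coverage is 05:20–07:10, 08:20–12:20, 13:00–14:10.
Gaps within 05:10–14:40: 05:10–05:20, 07:10–08:20, 12:20–13:00, 14:10–14:40.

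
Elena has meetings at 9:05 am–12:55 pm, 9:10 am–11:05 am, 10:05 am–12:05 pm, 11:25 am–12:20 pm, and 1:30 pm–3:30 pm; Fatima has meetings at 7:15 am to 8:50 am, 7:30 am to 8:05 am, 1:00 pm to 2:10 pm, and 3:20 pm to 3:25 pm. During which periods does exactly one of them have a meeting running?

A, merged: 9:05 am-12:55 pm, 1:30 pm-3:30 pm.
B, merged: 7:15 am-8:50 am, 1:00 pm-2:10 pm, 3:20 pm-3:25 pm.
Only in the first: 9:05 am-12:55 pm, 2:10 pm-3:20 pm, 3:25 pm-3:30 pm.
Only in the second: 7:15 am-8:50 am, 1:00 pm-1:30 pm.
Together these are the periods covered by exactly one.

7:15 am-8:50 am, 9:05 am-12:55 pm, 1:00 pm-1:30 pm, 2:10 pm-3:20 pm, 3:25 pm-3:30 pm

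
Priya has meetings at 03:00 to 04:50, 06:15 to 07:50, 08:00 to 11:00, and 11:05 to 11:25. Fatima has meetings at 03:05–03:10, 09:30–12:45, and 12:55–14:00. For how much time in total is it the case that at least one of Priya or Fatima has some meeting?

A ∪ B = 03:00–04:50, 06:15–07:50, 08:00–12:45, 12:55–14:00.
Total: 1 h 50 min + 1 h 35 min + 4 h 45 min + 1 h 5 min = 9 h 15 min.

9 h 15 min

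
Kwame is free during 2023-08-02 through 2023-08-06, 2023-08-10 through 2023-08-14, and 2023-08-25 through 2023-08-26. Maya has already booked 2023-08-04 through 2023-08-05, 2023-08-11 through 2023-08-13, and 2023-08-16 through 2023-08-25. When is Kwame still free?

2023-08-02 through 2023-08-03, 2023-08-06 through 2023-08-06, 2023-08-10 through 2023-08-10, 2023-08-14 through 2023-08-14, 2023-08-26 through 2023-08-26

2023-08-02 through 2023-08-06 with B removed leaves 2023-08-02 through 2023-08-03, 2023-08-06 through 2023-08-06.
2023-08-10 through 2023-08-14 with B removed leaves 2023-08-10 through 2023-08-10, 2023-08-14 through 2023-08-14.
2023-08-25 through 2023-08-26 with B removed leaves 2023-08-26 through 2023-08-26.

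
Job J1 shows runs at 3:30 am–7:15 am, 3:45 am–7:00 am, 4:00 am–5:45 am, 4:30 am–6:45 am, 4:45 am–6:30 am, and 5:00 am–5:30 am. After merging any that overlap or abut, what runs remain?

3:45 am–7:00 am overlaps/touches 3:30 am–7:15 am → extend to 3:30 am–7:15 am.
4:00 am–5:45 am overlaps/touches 3:30 am–7:15 am → extend to 3:30 am–7:15 am.
4:30 am–6:45 am overlaps/touches 3:30 am–7:15 am → extend to 3:30 am–7:15 am.
4:45 am–6:30 am overlaps/touches 3:30 am–7:15 am → extend to 3:30 am–7:15 am.
5:00 am–5:30 am overlaps/touches 3:30 am–7:15 am → extend to 3:30 am–7:15 am.

3:30 am–7:15 am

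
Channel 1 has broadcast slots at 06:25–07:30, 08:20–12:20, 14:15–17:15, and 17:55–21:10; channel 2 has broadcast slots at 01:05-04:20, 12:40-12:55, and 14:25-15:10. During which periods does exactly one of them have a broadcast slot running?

A \ B = 06:25–07:30, 08:20–12:20, 14:15–14:25, 15:10–17:15, 17:55–21:10.
B \ A = 01:05–04:20, 12:40–12:55.
Union of the two gives the symmetric difference.

01:05–04:20, 06:25–07:30, 08:20–12:20, 12:40–12:55, 14:15–14:25, 15:10–17:15, 17:55–21:10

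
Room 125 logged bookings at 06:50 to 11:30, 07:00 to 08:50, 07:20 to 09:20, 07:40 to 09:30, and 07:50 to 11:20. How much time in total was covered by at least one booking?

Merged: 06:50-11:30.
Length: 4 h 40 min.

4 h 40 min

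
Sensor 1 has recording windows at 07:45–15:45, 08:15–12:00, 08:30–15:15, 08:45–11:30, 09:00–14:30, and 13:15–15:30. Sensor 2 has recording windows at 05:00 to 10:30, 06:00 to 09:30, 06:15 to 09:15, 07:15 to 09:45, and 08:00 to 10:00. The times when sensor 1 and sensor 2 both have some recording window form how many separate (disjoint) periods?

1

First set merges to 07:45-15:45.
Second set merges to 05:00-10:30.
A ∩ B = 07:45-10:30.
That is 1 disjoint piece.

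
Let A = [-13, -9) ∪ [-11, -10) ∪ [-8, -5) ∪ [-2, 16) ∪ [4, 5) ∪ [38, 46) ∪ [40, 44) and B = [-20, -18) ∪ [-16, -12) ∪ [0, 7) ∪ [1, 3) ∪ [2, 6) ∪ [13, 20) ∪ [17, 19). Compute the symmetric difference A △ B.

[-20, -18) ∪ [-16, -13) ∪ [-12, -9) ∪ [-8, -5) ∪ [-2, 0) ∪ [7, 13) ∪ [16, 20) ∪ [38, 46)

First set merges to [-13, -9), [-8, -5), [-2, 16), [38, 46).
Second set merges to [-20, -18), [-16, -12), [0, 7), [13, 20).
Only in the first: [-12, -9), [-8, -5), [-2, 0), [7, 13), [38, 46).
Only in the second: [-20, -18), [-16, -13), [16, 20).
Together these are the periods covered by exactly one.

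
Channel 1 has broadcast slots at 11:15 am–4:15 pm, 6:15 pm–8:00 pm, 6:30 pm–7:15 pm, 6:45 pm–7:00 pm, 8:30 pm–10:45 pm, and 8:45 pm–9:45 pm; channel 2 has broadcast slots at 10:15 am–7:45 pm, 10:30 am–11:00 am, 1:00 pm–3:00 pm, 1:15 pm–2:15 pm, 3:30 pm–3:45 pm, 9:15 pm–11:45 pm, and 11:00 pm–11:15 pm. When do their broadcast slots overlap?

First set merges to 11:15 am–4:15 pm, 6:15 pm–8:00 pm, 8:30 pm–10:45 pm.
Second set merges to 10:15 am–7:45 pm, 9:15 pm–11:45 pm.
11:15 am–4:15 pm ∩ B → 11:15 am–4:15 pm.
6:15 pm–8:00 pm ∩ B → 6:15 pm–7:45 pm.
8:30 pm–10:45 pm ∩ B → 9:15 pm–10:45 pm.

11:15 am–4:15 pm, 6:15 pm–7:45 pm, 9:15 pm–10:45 pm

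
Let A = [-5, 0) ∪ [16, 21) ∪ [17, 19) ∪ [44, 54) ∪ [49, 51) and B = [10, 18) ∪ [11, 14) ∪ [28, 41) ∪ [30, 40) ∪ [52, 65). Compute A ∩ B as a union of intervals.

[16, 18) ∪ [52, 54)

Merge the first list: [-5, 0), [16, 21), [44, 54).
Merge the second list: [10, 18), [28, 41), [52, 65).
[-5, 0): no overlap with the second set.
[16, 21) meets the second set on [16, 18).
[44, 54) meets the second set on [52, 54).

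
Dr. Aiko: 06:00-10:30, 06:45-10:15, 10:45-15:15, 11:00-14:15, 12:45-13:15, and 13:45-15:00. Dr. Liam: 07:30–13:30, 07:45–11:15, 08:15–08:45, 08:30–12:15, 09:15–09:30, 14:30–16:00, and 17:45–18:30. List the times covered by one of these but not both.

A, merged: 06:00–10:30, 10:45–15:15.
B, merged: 07:30–13:30, 14:30–16:00, 17:45–18:30.
Only in the first: 06:00–07:30, 13:30–14:30.
Only in the second: 10:30–10:45, 15:15–16:00, 17:45–18:30.
Together these are the periods covered by exactly one.

06:00–07:30, 10:30–10:45, 13:30–14:30, 15:15–16:00, 17:45–18:30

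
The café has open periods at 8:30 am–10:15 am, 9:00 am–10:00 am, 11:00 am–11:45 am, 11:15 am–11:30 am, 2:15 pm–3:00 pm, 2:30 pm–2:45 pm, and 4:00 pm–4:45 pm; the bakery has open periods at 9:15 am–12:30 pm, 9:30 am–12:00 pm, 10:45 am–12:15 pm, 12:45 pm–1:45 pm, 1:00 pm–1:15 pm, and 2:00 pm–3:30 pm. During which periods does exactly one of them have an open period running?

8:30 am–9:15 am, 10:15 am–11:00 am, 11:45 am–12:30 pm, 12:45 pm–1:45 pm, 2:00 pm–2:15 pm, 3:00 pm–3:30 pm, 4:00 pm–4:45 pm

A, merged: 8:30 am–10:15 am, 11:00 am–11:45 am, 2:15 pm–3:00 pm, 4:00 pm–4:45 pm.
B, merged: 9:15 am–12:30 pm, 12:45 pm–1:45 pm, 2:00 pm–3:30 pm.
A but not B: 8:30 am–9:15 am, 4:00 pm–4:45 pm.
B but not A: 10:15 am–11:00 am, 11:45 am–12:30 pm, 12:45 pm–1:45 pm, 2:00 pm–2:15 pm, 3:00 pm–3:30 pm.
Combining gives A △ B.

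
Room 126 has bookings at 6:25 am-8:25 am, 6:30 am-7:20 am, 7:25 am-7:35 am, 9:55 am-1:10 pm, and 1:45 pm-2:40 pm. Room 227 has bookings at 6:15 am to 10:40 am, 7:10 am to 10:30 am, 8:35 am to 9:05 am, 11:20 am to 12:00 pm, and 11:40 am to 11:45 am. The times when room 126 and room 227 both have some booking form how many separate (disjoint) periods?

3

Merge the first list: 6:25 am-8:25 am, 9:55 am-1:10 pm, 1:45 pm-2:40 pm.
Merge the second list: 6:15 am-10:40 am, 11:20 am-12:00 pm.
A ∩ B = 6:25 am-8:25 am, 9:55 am-10:40 am, 11:20 am-12:00 pm.
That is 3 disjoint pieces.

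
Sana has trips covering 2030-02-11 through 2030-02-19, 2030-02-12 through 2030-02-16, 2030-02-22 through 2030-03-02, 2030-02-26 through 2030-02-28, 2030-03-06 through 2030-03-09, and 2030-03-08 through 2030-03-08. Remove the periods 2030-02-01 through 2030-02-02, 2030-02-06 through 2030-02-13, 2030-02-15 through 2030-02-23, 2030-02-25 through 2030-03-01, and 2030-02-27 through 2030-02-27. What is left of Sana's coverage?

2030-02-14 through 2030-02-14, 2030-02-24 through 2030-02-24, 2030-03-02 through 2030-03-02, 2030-03-06 through 2030-03-09

First set merges to 2030-02-11 through 2030-02-19, 2030-02-22 through 2030-03-02, 2030-03-06 through 2030-03-09.
Second set merges to 2030-02-01 through 2030-02-02, 2030-02-06 through 2030-02-13, 2030-02-15 through 2030-02-23, 2030-02-25 through 2030-03-01.
2030-02-11 through 2030-02-19 minus B → 2030-02-14 through 2030-02-14.
2030-02-22 through 2030-03-02 minus B → 2030-02-24 through 2030-02-24, 2030-03-02 through 2030-03-02.
2030-03-06 through 2030-03-09: no B overlap → unchanged.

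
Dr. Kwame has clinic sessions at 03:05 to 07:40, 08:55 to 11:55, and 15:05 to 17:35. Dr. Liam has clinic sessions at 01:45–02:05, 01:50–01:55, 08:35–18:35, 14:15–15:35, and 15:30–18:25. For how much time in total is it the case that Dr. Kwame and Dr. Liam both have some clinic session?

5 h 30 min

Merge the second list: 01:45-02:05, 08:35-18:35.
A ∩ B = 08:55-11:55, 15:05-17:35.
Total: 3 h + 2 h 30 min = 5 h 30 min.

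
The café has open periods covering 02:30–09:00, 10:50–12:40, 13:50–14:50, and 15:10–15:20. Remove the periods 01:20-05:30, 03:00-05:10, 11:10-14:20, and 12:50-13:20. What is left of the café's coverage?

05:30–09:00, 10:50–11:10, 14:20–14:50, 15:10–15:20

Second set merges to 01:20–05:30, 11:10–14:20.
02:30–09:00 minus B → 05:30–09:00.
10:50–12:40 minus B → 10:50–11:10.
13:50–14:50 minus B → 14:20–14:50.
15:10–15:20: no B overlap → unchanged.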